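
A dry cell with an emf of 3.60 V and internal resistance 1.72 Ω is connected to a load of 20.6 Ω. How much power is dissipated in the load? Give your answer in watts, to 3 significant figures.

0.536 W

Load and internal resistance form a series loop — compute the loop current, then the load power via I²R.
I = ε / (r + R) = 3.60 / (1.72 + 20.6) = 0.1613 A
P_load = I² R = (0.1613)² × 20.6 = 0.5359 W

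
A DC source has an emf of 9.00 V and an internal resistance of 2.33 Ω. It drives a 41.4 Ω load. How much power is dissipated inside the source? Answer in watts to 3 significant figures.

0.0987 W

The internal resistance carries the same current as the load; P_int = I²r.
I = ε / (r + R) = 9.00 / (2.33 + 41.4) = 0.2058 A
P_int = I² r = (0.2058)² × 2.33 = 0.09869 W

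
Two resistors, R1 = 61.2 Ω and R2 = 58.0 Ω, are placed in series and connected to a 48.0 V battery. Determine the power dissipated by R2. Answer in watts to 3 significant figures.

The current is common to all series resistors; compute it, then apply P = I²R for the target.
R_total = 61.2 + 58.0 = 119.2 Ω
I = V / R_total = 48.0 / 119.2 = 0.4027 A
P_R2 = I² × R2 = (0.4027)² × 58.0 = 9.405 W

9.40 W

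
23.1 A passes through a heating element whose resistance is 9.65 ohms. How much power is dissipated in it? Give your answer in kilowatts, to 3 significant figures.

Current and resistance are given, so P = I²R is the direct form.
P = (23.10 A)² × 9.65 Ω = 5149 W

5.15 kW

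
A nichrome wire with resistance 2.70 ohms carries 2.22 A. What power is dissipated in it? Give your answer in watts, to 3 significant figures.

13.3 W

Knowing I and R, the power is just I²R — no need to find V first.
P = (2.220 A)² × 2.70 Ω = 13.31 W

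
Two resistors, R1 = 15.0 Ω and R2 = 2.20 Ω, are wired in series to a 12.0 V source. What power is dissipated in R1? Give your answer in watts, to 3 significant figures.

7.30 W

The current is common to all series resistors; compute it, then apply P = I²R for the target.
R_total = 15.0 + 2.20 = 17.20 Ω
I = V / R_total = 12.0 / 17.20 = 0.6977 A
P_R1 = I² × R1 = (0.6977)² × 15.0 = 7.301 W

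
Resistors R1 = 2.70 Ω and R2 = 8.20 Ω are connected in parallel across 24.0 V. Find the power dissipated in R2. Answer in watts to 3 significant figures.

70.2 W

R2 sits directly across the source, so P = V²/R with V = 24.0 V.
P_R2 = V² / R2 = (24.0)² / 8.20 Ω = 70.24 W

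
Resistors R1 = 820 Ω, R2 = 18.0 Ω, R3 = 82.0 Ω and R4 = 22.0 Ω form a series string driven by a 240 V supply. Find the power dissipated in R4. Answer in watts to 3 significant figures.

In a series string the same current flows through every resistor — find that current, then P = I²R for the one we want.
R_total = 820 + 18.0 + 82.0 + 22.0 = 942.0 Ω
I = V / R_total = 240 / 942.0 = 0.2548 A
P_R4 = I² × R4 = (0.2548)² × 22.0 = 1.428 W

1.43 W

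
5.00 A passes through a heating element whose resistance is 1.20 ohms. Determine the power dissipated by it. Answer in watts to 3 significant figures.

30.0 W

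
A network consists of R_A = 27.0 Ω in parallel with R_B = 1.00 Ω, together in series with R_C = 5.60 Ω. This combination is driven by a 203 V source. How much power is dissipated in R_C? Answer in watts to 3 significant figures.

Collapse the R_A‖R_B pair into one equivalent R_p; then R_p and R_C form a series string.
R_p = (27.0×1.00)/(27.0+1.00) = 0.9643 Ω
R_total = R_p + 5.60 = 0.9643 + 5.60 = 6.564 Ω
I = V / R_total = 203 / 6.564 = 30.92 A
R_C is the series element, so its power is I²R.
P_R_C = (30.92)² × 5.60 = 5356 W

5360 W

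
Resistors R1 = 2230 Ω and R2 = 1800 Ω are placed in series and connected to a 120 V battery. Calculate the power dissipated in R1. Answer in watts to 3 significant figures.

Since the resistors are in series they all carry the loop current I = V/R_total; the power in any one is I²R.
R_total = 2230 + 1800 = 4030 Ω
I = V / R_total = 120 / 4030 = 0.02978 A
P_R1 = I² × R1 = (0.02978)² × 2230 = 1.977 W

1.98 W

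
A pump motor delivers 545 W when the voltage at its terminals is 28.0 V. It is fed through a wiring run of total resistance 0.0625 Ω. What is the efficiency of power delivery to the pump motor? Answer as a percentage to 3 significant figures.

95.8 %

I = P / V = 545 / 28.0 = 19.46 A through the wiring run.
P_line = I² R_line = (19.46)² × 0.0625 = 23.68 W
P_source = P_load + P_line = 545.0 + 23.68 = 568.7 W
η = P_load / P_source = 545.0 / 568.7 = 0.9584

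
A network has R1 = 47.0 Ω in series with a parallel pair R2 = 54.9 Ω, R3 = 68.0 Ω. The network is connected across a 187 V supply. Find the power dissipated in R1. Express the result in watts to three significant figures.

Collapse R2‖R3 to a single equivalent, reducing the network to two series elements.
R_p = (54.9×68.0)/(54.9+68.0) = 30.38 Ω
R_total = 47.0 + 30.38 = 77.38 Ω
I = V / R_total = 187 / 77.38 = 2.417 A
The full supply current passes through R1: P = I²R.
P_R1 = (2.417)² × 47.0 = 274.5 W

275 W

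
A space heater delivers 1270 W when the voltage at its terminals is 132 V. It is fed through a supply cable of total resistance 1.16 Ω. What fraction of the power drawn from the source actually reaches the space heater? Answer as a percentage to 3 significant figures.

92.2 %

I = P / V = 1270 / 132 = 9.621 A through the supply cable.
P_line = I² R_line = (9.621)² × 1.16 = 107.4 W
P_source = P_load + P_line = 1270 + 107.4 = 1377 W
η = P_load / P_source = 1270 / 1377 = 0.9220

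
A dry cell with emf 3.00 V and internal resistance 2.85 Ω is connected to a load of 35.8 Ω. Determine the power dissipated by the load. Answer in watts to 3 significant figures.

Find the circuit current first, then P = I²R for the load (series elements share I).
I = ε / (r + R) = 3.00 / (2.85 + 35.8) = 0.07762 A
P_load = I² R = (0.07762)² × 35.8 = 0.2157 W

0.216 W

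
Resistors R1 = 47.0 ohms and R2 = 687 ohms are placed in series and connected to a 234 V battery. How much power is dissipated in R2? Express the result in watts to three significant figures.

The current is common to all series resistors; compute it, then apply P = I²R for the target.
R_total = 47.0 + 687 = 734.0 Ω
I = V / R_total = 234 / 734.0 = 0.3188 A
P_R2 = I² × R2 = (0.3188)² × 687 = 69.82 W

69.8 W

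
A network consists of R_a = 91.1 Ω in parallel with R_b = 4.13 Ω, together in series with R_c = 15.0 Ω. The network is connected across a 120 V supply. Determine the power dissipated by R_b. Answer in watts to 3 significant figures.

152 W

Reduce the parallel combination to a single R_p; the circuit then becomes R_p in series with the remaining resistor.
R_p = (91.1×4.13)/(91.1+4.13) = 3.951 Ω
R_total = R_p + 15.0 = 3.951 + 15.0 = 18.95 Ω
I = V / R_total = 120 / 18.95 = 6.332 A
Voltage across the parallel pair: V_p = I × R_p = 6.332 × 3.951 = 25.02 V
R_b has V_p across it, so P = V_p²/R_b.
P_R_b = (25.02)² / 4.13 = 151.5 W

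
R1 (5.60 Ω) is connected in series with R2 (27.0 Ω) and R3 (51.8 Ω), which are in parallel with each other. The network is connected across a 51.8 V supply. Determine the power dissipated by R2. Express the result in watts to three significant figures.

Reduce the parallel pair to R_p first; the network is then a simple series string.
R_p = (27.0×51.8)/(27.0+51.8) = 17.75 Ω
R_total = 5.60 + 17.75 = 23.35 Ω
I = V / R_total = 51.8 / 23.35 = 2.219 A
Voltage across the parallel pair: V_p = I × R_p = 2.219 × 17.75 = 39.38 V
R2 sees V_p directly, so P = V_p² / R2.
P_R2 = (39.38)² / 27.0 = 57.43 W

57.4 W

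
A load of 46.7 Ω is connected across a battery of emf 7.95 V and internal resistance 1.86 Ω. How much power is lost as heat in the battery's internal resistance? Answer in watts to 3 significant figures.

The source's internal resistance is just another series element carrying I; its dissipation is I²r.
I = ε / (r + R) = 7.95 / (1.86 + 46.7) = 0.1637 A
P_int = I² r = (0.1637)² × 1.86 = 0.04985 W

0.0499 W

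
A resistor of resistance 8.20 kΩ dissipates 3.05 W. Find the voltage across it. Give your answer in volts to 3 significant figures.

158 V

The two known quantities fix the third via V = √(P R).
V = √(3.05 × 8200) = 158.1 V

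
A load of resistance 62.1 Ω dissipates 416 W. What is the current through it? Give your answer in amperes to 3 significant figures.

2.59 A

Rearranging the power relation for the two known quantities gives I = √(P / R).
I = √(416 / 62.1) = 2.588 A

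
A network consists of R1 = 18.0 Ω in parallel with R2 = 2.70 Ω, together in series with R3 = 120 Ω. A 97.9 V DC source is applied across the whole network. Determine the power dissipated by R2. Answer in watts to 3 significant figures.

1.31 W

Collapse the R1‖R2 pair into one equivalent R_p; then R_p and R3 form a series string.
R_p = (18.0×2.70)/(18.0+2.70) = 2.348 Ω
R_total = R_p + 120 = 2.348 + 120 = 122.3 Ω
I = V / R_total = 97.9 / 122.3 = 0.8002 A
Voltage across the parallel pair: V_p = I × R_p = 0.8002 × 2.348 = 1.879 V
R2 sits across V_p; its power is V_p²/R.
P_R2 = (1.879)² / 2.70 = 1.307 W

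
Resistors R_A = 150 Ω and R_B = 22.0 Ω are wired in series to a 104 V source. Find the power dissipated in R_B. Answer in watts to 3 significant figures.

Since the resistors are in series they all carry the loop current I = V/R_total; the power in any one is I²R.
R_total = 150 + 22.0 = 172.0 Ω
I = V / R_total = 104 / 172.0 = 0.6047 A
P_R_B = I² × R_B = (0.6047)² × 22.0 = 8.043 W

8.04 W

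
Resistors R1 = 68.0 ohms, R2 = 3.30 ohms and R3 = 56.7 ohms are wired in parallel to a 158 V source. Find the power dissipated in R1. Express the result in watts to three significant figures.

Every branch has 158 V across it, so for R1 the power is simply V²/R.
P_R1 = V² / R1 = (158)² / 68.0 Ω = 367.1 W

367 W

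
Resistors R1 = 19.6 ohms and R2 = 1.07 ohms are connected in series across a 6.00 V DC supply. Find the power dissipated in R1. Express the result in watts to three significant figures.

1.65 W

In a series string the same current flows through every resistor — find that current, then P = I²R for the one we want.
R_total = 19.6 + 1.07 = 20.67 Ω
I = V / R_total = 6.00 / 20.67 = 0.2903 A
P_R1 = I² × R1 = (0.2903)² × 19.6 = 1.651 W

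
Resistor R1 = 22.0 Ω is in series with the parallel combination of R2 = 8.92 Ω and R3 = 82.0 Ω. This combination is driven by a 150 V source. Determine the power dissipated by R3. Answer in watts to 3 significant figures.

Collapse R2‖R3 to a single equivalent, reducing the network to two series elements.
R_p = (8.92×82.0)/(8.92+82.0) = 8.045 Ω
R_total = 22.0 + 8.045 = 30.04 Ω
I = V / R_total = 150 / 30.04 = 4.993 A
Voltage across the parallel pair: V_p = I × R_p = 4.993 × 8.045 = 40.16 V
R3 is across V_p, so use P = V²/R for that branch.
P_R3 = (40.16)² / 82.0 = 19.67 W

19.7 W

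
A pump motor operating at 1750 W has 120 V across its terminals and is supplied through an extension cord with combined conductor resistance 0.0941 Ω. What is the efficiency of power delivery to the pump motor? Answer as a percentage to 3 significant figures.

98.9 %

I = P / V = 1750 / 120 = 14.58 A through the extension cord.
P_line = I² R_line = (14.58)² × 0.0941 = 20.01 W
P_source = P_load + P_line = 1750 + 20.01 = 1770 W
η = P_load / P_source = 1750 / 1770 = 0.9887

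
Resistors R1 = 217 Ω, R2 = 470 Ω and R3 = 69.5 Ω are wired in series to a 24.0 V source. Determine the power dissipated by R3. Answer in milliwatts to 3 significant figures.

70.0 mW

Since the resistors are in series they all carry the loop current I = V/R_total; the power in any one is I²R.
R_total = 217 + 470 + 69.5 = 756.5 Ω
I = V / R_total = 24.0 / 756.5 = 0.03173 A
P_R3 = I² × R3 = (0.03173)² × 69.5 = 0.06995 W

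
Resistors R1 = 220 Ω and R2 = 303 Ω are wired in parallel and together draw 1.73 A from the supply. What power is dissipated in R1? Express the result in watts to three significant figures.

Only the total current is stated, so first find the parallel equivalent to get the voltage across the combination.
1/R_eq = 1/220 + 1/303 ⇒ R_eq = 127.5 Ω
V = I_total × R_eq = 1.730 × 127.5 = 220.5 V
P_R1 = V² / R1 = (220.5)² / 220 = 221.0 W

221 W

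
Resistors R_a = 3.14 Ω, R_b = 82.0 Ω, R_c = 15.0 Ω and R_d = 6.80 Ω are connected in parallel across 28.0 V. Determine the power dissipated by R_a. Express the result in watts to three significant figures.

250 W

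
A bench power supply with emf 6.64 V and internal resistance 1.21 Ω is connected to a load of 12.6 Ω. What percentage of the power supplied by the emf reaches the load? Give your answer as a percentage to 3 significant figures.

91.2 %

Both r and R carry the same current, so the power split is just the resistance split: η = R/(R+r).
η = R / (R + r) = 12.6 / (12.6 + 1.21) = 0.9124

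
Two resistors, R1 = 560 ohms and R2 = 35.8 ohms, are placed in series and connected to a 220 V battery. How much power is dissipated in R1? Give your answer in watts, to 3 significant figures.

Every series element carries the same I. Get I from the total resistance, then P = I² × R1.
R_total = 560 + 35.8 = 595.8 Ω
I = V / R_total = 220 / 595.8 = 0.3693 A
P_R1 = I² × R1 = (0.3693)² × 560 = 76.35 W

76.4 W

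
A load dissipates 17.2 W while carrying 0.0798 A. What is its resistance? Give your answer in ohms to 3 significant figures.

From P = V I = I²R = V²/R, with the two given quantities we get R = P / I².
R = 17.2 / (0.07980)² = 2701 Ω

2700 Ω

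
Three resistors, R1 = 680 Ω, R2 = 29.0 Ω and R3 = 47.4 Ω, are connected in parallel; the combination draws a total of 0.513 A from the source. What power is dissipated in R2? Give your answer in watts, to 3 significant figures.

The branches share the same voltage, but only the total current is given — find V from the equivalent resistance first.
1/R_eq = 1/680 + 1/29.0 + 1/47.4 ⇒ R_eq = 17.53 Ω
V = I_total × R_eq = 0.5130 × 17.53 = 8.992 V
P_R2 = V² / R2 = (8.992)² / 29.0 = 2.788 W

2.79 W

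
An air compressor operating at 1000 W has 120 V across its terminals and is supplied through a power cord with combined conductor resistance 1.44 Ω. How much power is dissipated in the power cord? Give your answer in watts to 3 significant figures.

Only the current and the line resistance are needed for the I²R loss.
I = P / V = 1000 / 120 = 8.333 A through the power cord.
P_line = I² R_line = (8.333)² × 1.44 = 100.0 W

100 W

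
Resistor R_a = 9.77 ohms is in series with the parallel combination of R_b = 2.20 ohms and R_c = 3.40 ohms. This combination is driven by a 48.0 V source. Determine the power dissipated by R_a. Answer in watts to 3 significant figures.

Replace R_b and R_c with their parallel equivalent so the circuit becomes R_a in series with R_p.
R_p = (2.20×3.40)/(2.20+3.40) = 1.336 Ω
R_total = 9.77 + 1.336 = 11.11 Ω
I = V / R_total = 48.0 / 11.11 = 4.322 A
R_a carries the full series current, so P = I²R.
P_R_a = (4.322)² × 9.77 = 182.5 W

183 W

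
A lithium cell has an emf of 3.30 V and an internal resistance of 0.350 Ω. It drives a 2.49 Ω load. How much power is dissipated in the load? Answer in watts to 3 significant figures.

The internal resistance and the load are in series, so the same I flows through both; get I from ε/(r+R), then I²R for the load.
I = ε / (r + R) = 3.30 / (0.350 + 2.49) = 1.162 A
P_load = I² R = (1.162)² × 2.49 = 3.362 W

3.36 W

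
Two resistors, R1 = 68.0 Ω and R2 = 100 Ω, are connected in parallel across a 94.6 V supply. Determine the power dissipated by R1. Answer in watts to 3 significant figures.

The supply voltage appears across each parallel branch — just use P = V²/R1.
P_R1 = V² / R1 = (94.6)² / 68.0 Ω = 131.6 W

132 W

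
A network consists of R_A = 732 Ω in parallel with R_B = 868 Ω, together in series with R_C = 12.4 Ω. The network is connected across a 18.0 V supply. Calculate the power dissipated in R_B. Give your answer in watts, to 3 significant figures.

Reduce the parallel combination to a single R_p; the circuit then becomes R_p in series with the remaining resistor.
R_p = (732×868)/(732+868) = 397.1 Ω
R_total = R_p + 12.4 = 397.1 + 12.4 = 409.5 Ω
I = V / R_total = 18.0 / 409.5 = 0.04395 A
Voltage across the parallel pair: V_p = I × R_p = 0.04395 × 397.1 = 17.45 V
R_B sits across V_p; its power is V_p²/R.
P_R_B = (17.45)² / 868 = 0.3510 W

0.351 W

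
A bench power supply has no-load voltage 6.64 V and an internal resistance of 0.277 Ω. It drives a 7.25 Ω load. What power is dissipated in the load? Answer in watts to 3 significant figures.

5.64 W

Load and internal resistance form a series loop — compute the loop current, then the load power via I²R.
I = ε / (r + R) = 6.64 / (0.277 + 7.25) = 0.8822 A
P_load = I² R = (0.8822)² × 7.25 = 5.642 W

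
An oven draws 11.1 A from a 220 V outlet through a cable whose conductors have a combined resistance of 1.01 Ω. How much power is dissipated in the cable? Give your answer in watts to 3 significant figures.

124 W

Only the current and the line resistance are needed for the I²R loss.
The cable carries the full 11.1 A.
P_line = I² R_line = (11.10)² × 1.01 = 124.4 W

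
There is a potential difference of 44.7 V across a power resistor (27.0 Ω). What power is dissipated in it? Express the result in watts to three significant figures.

74.0 W

V and R are stated; P = V²/R avoids computing the current.
P = (44.7 V)² / 27.0 Ω = 74.00 W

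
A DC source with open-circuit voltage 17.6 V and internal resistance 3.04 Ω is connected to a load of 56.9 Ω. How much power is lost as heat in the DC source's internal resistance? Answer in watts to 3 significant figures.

0.262 W

The internal resistance carries the same current as the load; P_int = I²r.
I = ε / (r + R) = 17.6 / (3.04 + 56.9) = 0.2936 A
P_int = I² r = (0.2936)² × 3.04 = 0.2621 W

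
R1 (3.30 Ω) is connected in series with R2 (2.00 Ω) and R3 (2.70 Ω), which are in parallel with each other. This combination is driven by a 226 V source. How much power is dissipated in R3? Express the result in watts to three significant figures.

1260 W

Reduce the parallel pair to R_p first; the network is then a simple series string.
R_p = (2.00×2.70)/(2.00+2.70) = 1.149 Ω
R_total = 3.30 + 1.149 = 4.449 Ω
I = V / R_total = 226 / 4.449 = 50.80 A
Voltage across the parallel pair: V_p = I × R_p = 50.80 × 1.149 = 58.36 V
R3 sees V_p directly, so P = V_p² / R3.
P_R3 = (58.36)² / 2.70 = 1262 W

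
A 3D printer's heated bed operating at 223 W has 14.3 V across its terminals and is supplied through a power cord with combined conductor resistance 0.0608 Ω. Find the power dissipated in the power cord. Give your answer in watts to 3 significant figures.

Only the current and the line resistance are needed for the I²R loss.
I = P / V = 223 / 14.3 = 15.59 A through the power cord.
P_line = I² R_line = (15.59)² × 0.0608 = 14.79 W

14.8 W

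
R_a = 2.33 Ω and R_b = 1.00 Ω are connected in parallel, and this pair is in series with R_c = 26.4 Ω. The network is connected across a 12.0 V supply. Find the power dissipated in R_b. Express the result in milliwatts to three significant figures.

Combine R_a and R_b into their parallel equivalent first, reducing the network to two series resistors.
R_p = (2.33×1.00)/(2.33+1.00) = 0.6997 Ω
R_total = R_p + 26.4 = 0.6997 + 26.4 = 27.10 Ω
I = V / R_total = 12.0 / 27.10 = 0.4428 A
Voltage across the parallel pair: V_p = I × R_p = 0.4428 × 0.6997 = 0.3098 V
Use P = V²/R for R_b with V = V_p.
P_R_b = (0.3098)² / 1.00 = 0.09600 W

96.0 mW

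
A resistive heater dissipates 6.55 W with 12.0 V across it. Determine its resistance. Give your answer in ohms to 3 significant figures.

Rearranging the power relation for the two known quantities gives R = V² / P.
R = (12.0)² / 6.55 = 21.98 Ω

22.0 Ω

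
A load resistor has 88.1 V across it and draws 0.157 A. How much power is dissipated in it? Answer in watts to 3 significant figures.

Since both terminal voltage and current are stated, P = V I gives the power in one step.
P = 88.1 V × 0.1570 A = 13.83 W

13.8 W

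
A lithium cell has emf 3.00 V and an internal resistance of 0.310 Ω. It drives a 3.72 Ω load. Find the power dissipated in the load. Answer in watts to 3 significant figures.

2.06 W

Load and internal resistance form a series loop — compute the loop current, then the load power via I²R.
I = ε / (r + R) = 3.00 / (0.310 + 3.72) = 0.7444 A
P_load = I² R = (0.7444)² × 3.72 = 2.061 W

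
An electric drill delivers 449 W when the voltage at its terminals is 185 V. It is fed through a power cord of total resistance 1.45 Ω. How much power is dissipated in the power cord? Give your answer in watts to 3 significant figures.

8.54 W

Only the current and the line resistance are needed for the I²R loss.
I = P / V = 449 / 185 = 2.427 A through the power cord.
P_line = I² R_line = (2.427)² × 1.45 = 8.541 W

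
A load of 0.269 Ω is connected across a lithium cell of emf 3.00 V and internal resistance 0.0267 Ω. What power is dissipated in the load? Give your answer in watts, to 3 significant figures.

27.7 W

With r and R in series, I = ε/(r+R); the load dissipates I²R.
I = ε / (r + R) = 3.00 / (0.0267 + 0.269) = 10.15 A
P_load = I² R = (10.15)² × 0.269 = 27.69 W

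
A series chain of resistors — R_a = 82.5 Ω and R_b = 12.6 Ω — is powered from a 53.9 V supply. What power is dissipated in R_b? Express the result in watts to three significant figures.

Since the resistors are in series they all carry the loop current I = V/R_total; the power in any one is I²R.
R_total = 82.5 + 12.6 = 95.10 Ω
I = V / R_total = 53.9 / 95.10 = 0.5668 A
P_R_b = I² × R_b = (0.5668)² × 12.6 = 4.048 W

4.05 W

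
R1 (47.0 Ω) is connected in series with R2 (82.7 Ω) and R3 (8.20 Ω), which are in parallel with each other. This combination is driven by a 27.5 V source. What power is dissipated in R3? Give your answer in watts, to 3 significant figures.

First combine the parallel branches into one equivalent R_p, then R1 + R_p is a series pair.
R_p = (82.7×8.20)/(82.7+8.20) = 7.460 Ω
R_total = 47.0 + 7.460 = 54.46 Ω
I = V / R_total = 27.5 / 54.46 = 0.5050 A
Voltage across the parallel pair: V_p = I × R_p = 0.5050 × 7.460 = 3.767 V
R3 sees V_p directly, so P = V_p² / R3.
P_R3 = (3.767)² / 8.20 = 1.731 W

1.73 W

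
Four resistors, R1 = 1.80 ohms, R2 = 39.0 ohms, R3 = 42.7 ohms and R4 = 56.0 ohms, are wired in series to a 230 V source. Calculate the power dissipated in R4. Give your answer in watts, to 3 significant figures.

The current is common to all series resistors; compute it, then apply P = I²R for the target.
R_total = 1.80 + 39.0 + 42.7 + 56.0 = 139.5 Ω
I = V / R_total = 230 / 139.5 = 1.649 A
P_R4 = I² × R4 = (1.649)² × 56.0 = 152.2 W

152 W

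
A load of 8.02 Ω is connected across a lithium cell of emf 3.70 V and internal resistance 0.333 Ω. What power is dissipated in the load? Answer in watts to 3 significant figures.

The internal resistance and the load are in series, so the same I flows through both; get I from ε/(r+R), then I²R for the load.
I = ε / (r + R) = 3.70 / (0.333 + 8.02) = 0.4430 A
P_load = I² R = (0.4430)² × 8.02 = 1.574 W

1.57 W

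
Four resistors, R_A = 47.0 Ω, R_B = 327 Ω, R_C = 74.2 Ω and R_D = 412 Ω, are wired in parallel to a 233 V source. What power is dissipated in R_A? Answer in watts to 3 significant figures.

1160 W

Every branch has 233 V across it, so for R_A the power is simply V²/R.
P_R_A = V² / R_A = (233)² / 47.0 Ω = 1155 W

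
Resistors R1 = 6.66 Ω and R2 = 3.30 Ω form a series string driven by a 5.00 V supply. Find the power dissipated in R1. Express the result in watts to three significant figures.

1.68 W

Since the resistors are in series they all carry the loop current I = V/R_total; the power in any one is I²R.
R_total = 6.66 + 3.30 = 9.960 Ω
I = V / R_total = 5.00 / 9.960 = 0.5020 A
P_R1 = I² × R1 = (0.5020)² × 6.66 = 1.678 W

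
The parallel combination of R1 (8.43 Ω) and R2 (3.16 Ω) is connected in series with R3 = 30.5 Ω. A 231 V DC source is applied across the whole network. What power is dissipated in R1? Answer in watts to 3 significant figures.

Collapse the R1‖R2 pair into one equivalent R_p; then R_p and R3 form a series string.
R_p = (8.43×3.16)/(8.43+3.16) = 2.298 Ω
R_total = R_p + 30.5 = 2.298 + 30.5 = 32.80 Ω
I = V / R_total = 231 / 32.80 = 7.043 A
Voltage across the parallel pair: V_p = I × R_p = 7.043 × 2.298 = 16.19 V
R1 has V_p across it, so P = V_p²/R1.
P_R1 = (16.19)² / 8.43 = 31.09 W

31.1 W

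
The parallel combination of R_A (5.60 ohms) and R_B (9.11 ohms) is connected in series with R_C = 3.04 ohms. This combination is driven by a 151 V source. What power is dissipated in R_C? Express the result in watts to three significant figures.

1640 W

Collapse the R_A‖R_B pair into one equivalent R_p; then R_p and R_C form a series string.
R_p = (5.60×9.11)/(5.60+9.11) = 3.468 Ω
R_total = R_p + 3.04 = 3.468 + 3.04 = 6.508 Ω
I = V / R_total = 151 / 6.508 = 23.20 A
R_C is the series element, so its power is I²R.
P_R_C = (23.20)² × 3.04 = 1637 W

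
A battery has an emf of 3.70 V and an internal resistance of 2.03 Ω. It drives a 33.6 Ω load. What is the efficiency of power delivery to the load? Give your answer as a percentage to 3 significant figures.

Efficiency is P_load / P_total. With a series r and R sharing the same I, P = I²R for each, so η = R/(R+r).
η = R / (R + r) = 33.6 / (33.6 + 2.03) = 0.9430

94.3 %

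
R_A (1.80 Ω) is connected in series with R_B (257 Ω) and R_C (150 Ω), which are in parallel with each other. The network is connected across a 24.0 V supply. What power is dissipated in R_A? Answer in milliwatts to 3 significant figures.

Collapse R_B‖R_C to a single equivalent, reducing the network to two series elements.
R_p = (257×150)/(257+150) = 94.72 Ω
R_total = 1.80 + 94.72 = 96.52 Ω
I = V / R_total = 24.0 / 96.52 = 0.2487 A
R_A carries the full series current, so P = I²R.
P_R_A = (0.2487)² × 1.80 = 0.1113 W

111 mW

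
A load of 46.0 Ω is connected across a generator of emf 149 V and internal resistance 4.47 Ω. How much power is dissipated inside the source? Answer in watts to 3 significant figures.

39.0 W

The internal resistance carries the same current as the load; P_int = I²r.
I = ε / (r + R) = 149 / (4.47 + 46.0) = 2.952 A
P_int = I² r = (2.952)² × 4.47 = 38.96 W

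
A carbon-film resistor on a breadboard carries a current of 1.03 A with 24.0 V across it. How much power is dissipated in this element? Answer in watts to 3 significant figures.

24.7 W

V and I are known directly — P = V I, no intermediate step needed.
P = 24.0 V × 1.030 A = 24.72 W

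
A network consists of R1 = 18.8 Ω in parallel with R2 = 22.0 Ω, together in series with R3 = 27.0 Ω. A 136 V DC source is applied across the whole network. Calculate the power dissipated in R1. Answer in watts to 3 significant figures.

73.3 W

Reduce the parallel combination to a single R_p; the circuit then becomes R_p in series with the remaining resistor.
R_p = (18.8×22.0)/(18.8+22.0) = 10.14 Ω
R_total = R_p + 27.0 = 10.14 + 27.0 = 37.14 Ω
I = V / R_total = 136 / 37.14 = 3.662 A
Voltage across the parallel pair: V_p = I × R_p = 3.662 × 10.14 = 37.12 V
R1 has V_p across it, so P = V_p²/R1.
P_R1 = (37.12)² / 18.8 = 73.31 W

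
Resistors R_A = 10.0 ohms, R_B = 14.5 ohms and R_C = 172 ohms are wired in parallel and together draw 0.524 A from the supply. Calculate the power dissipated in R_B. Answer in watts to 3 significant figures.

0.620 W

We need the common branch voltage; get it from I_total × R_eq, then P = V²/R for the branch.
1/R_eq = 1/10.0 + 1/14.5 + 1/172 ⇒ R_eq = 5.721 Ω
V = I_total × R_eq = 0.5240 × 5.721 = 2.998 V
P_R_B = V² / R_B = (2.998)² / 14.5 = 0.6199 W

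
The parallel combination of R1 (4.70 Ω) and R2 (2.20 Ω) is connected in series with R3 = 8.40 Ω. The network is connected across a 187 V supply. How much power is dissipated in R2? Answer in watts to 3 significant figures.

Reduce the parallel combination to a single R_p; the circuit then becomes R_p in series with the remaining resistor.
R_p = (4.70×2.20)/(4.70+2.20) = 1.499 Ω
R_total = R_p + 8.40 = 1.499 + 8.40 = 9.899 Ω
I = V / R_total = 187 / 9.899 = 18.89 A
Voltage across the parallel pair: V_p = I × R_p = 18.89 × 1.499 = 28.31 V
R2 sits across V_p; its power is V_p²/R.
P_R2 = (28.31)² / 2.20 = 364.3 W

364 W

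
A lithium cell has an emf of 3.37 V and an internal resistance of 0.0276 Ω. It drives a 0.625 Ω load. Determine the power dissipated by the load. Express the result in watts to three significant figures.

With r and R in series, I = ε/(r+R); the load dissipates I²R.
I = ε / (r + R) = 3.37 / (0.0276 + 0.625) = 5.164 A
P_load = I² R = (5.164)² × 0.625 = 16.67 W

16.7 W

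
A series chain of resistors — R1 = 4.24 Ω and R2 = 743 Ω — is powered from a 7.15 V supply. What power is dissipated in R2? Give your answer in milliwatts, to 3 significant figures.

68.0 mW

In a series string the same current flows through every resistor — find that current, then P = I²R for the one we want.
R_total = 4.24 + 743 = 747.2 Ω
I = V / R_total = 7.15 / 747.2 = 0.009569 A
P_R2 = I² × R2 = (0.009569)² × 743 = 0.06803 W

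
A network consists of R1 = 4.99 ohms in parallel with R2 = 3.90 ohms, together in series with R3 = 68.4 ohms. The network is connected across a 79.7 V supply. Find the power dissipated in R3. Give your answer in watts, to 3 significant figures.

Reduce the parallel combination to a single R_p; the circuit then becomes R_p in series with the remaining resistor.
R_p = (4.99×3.90)/(4.99+3.90) = 2.189 Ω
R_total = R_p + 68.4 = 2.189 + 68.4 = 70.59 Ω
I = V / R_total = 79.7 / 70.59 = 1.129 A
R3 is the series element, so its power is I²R.
P_R3 = (1.129)² × 68.4 = 87.20 W

87.2 W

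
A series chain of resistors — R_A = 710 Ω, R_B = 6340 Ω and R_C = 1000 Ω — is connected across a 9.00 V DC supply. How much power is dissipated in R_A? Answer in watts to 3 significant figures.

0.000887 W

Series elements share the same current, so find I first, then use P = I²R.
R_total = 710 + 6340 + 1000 = 8050 Ω
I = V / R_total = 9.00 / 8050 = 0.001118 A
P_R_A = I² × R_A = (0.001118)² × 710 = 0.0008875 W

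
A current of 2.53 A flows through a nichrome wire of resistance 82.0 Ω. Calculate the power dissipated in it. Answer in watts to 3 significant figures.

Knowing I and R, the power is just I²R — no need to find V first.
P = (2.530 A)² × 82.0 Ω = 524.9 W

525 W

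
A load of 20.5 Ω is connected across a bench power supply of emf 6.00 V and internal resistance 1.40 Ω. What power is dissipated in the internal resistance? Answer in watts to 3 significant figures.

The source's internal resistance is just another series element carrying I; its dissipation is I²r.
I = ε / (r + R) = 6.00 / (1.40 + 20.5) = 0.2740 A
P_int = I² r = (0.2740)² × 1.40 = 0.1051 W

0.105 W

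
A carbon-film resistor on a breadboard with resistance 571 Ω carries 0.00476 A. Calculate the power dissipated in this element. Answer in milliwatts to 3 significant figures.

Current and resistance are given, so P = I²R is the direct form.
P = (0.004760 A)² × 571 Ω = 0.01294 W

12.9 mW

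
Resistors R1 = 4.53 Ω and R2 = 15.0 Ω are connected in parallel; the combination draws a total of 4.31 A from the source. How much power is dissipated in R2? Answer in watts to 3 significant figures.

15.0 W

Parallel branches share V, not I — compute V via R_eq, then use V²/R for the target branch.
1/R_eq = 1/4.53 + 1/15.0 ⇒ R_eq = 3.479 Ω
V = I_total × R_eq = 4.310 × 3.479 = 15.00 V
P_R2 = V² / R2 = (15.00)² / 15.0 = 14.99 W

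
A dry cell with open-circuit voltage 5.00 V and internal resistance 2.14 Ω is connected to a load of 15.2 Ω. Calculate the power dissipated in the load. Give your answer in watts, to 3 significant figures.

1.26 W

The internal resistance and the load are in series, so the same I flows through both; get I from ε/(r+R), then I²R for the load.
I = ε / (r + R) = 5.00 / (2.14 + 15.2) = 0.2884 A
P_load = I² R = (0.2884)² × 15.2 = 1.264 W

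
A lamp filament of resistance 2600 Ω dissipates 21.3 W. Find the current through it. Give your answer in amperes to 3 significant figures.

0.0905 A

The two known quantities fix the third via I = √(P / R).
I = √(21.3 / 2600) = 0.09051 A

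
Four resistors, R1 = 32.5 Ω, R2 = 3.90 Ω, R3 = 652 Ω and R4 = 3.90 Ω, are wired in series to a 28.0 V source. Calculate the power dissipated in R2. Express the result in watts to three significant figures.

The current is common to all series resistors; compute it, then apply P = I²R for the target.
R_total = 32.5 + 3.90 + 652 + 3.90 = 692.3 Ω
I = V / R_total = 28.0 / 692.3 = 0.04044 A
P_R2 = I² × R2 = (0.04044)² × 3.90 = 0.006380 W

0.00638 W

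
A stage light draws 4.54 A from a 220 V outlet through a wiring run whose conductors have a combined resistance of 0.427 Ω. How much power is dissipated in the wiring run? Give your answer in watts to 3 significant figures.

The wiring run is a series resistance carrying the load current; its dissipation is I²R_line.
The wiring run carries the full 4.54 A.
P_line = I² R_line = (4.540)² × 0.427 = 8.801 W

8.80 W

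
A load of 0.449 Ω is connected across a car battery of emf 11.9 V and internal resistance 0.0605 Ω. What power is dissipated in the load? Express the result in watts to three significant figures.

245 W

Find the circuit current first, then P = I²R for the load (series elements share I).
I = ε / (r + R) = 11.9 / (0.0605 + 0.449) = 23.36 A
P_load = I² R = (23.36)² × 0.449 = 244.9 W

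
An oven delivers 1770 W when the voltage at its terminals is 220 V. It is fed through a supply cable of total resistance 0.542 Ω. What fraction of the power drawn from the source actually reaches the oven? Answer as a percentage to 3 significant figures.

I = P / V = 1770 / 220 = 8.045 A through the supply cable.
P_line = I² R_line = (8.045)² × 0.542 = 35.08 W
P_source = P_load + P_line = 1770 + 35.08 = 1805 W
η = P_load / P_source = 1770 / 1805 = 0.9806

98.1 %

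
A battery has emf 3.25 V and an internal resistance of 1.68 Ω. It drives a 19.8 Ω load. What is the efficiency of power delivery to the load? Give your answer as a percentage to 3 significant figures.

Efficiency is P_load / P_total. With a series r and R sharing the same I, P = I²R for each, so η = R/(R+r).
η = R / (R + r) = 19.8 / (19.8 + 1.68) = 0.9218

92.2 %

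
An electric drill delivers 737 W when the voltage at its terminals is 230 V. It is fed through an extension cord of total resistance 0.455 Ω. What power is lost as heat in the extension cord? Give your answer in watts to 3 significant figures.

The extension cord and load are in series, so the same current flows in both; the loss is I²R_line.
I = P / V = 737 / 230 = 3.204 A through the extension cord.
P_line = I² R_line = (3.204)² × 0.455 = 4.672 W

4.67 W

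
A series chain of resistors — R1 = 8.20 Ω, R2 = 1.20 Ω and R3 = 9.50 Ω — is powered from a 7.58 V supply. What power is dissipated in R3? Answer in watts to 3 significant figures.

1.53 W

Since the resistors are in series they all carry the loop current I = V/R_total; the power in any one is I²R.
R_total = 8.20 + 1.20 + 9.50 = 18.90 Ω
I = V / R_total = 7.58 / 18.90 = 0.4011 A
P_R3 = I² × R3 = (0.4011)² × 9.50 = 1.528 W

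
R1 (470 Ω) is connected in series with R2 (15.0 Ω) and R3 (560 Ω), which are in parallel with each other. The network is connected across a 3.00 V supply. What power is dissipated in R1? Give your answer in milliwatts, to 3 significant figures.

18.0 mW

Replace R2 and R3 with their parallel equivalent so the circuit becomes R1 in series with R_p.
R_p = (15.0×560)/(15.0+560) = 14.61 Ω
R_total = 470 + 14.61 = 484.6 Ω
I = V / R_total = 3.00 / 484.6 = 0.006191 A
All the current flows through R1; use P = I²R.
P_R1 = (0.006191)² × 470 = 0.01801 W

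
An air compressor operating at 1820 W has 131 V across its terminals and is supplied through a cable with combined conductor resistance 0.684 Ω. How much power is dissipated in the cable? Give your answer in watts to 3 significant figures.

Only the current and the line resistance are needed for the I²R loss.
I = P / V = 1820 / 131 = 13.89 A through the cable.
P_line = I² R_line = (13.89)² × 0.684 = 132.0 W

132 W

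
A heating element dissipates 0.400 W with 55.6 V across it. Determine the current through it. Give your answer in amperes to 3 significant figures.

0.00719 A

Rearranging the power relation for the two known quantities gives I = P / V.
I = 0.400 / 55.6 = 0.007194 A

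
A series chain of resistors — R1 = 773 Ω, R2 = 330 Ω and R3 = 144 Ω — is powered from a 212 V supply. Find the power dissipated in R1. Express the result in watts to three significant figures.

22.3 W

The current is common to all series resistors; compute it, then apply P = I²R for the target.
R_total = 773 + 330 + 144 = 1247 Ω
I = V / R_total = 212 / 1247 = 0.1700 A
P_R1 = I² × R1 = (0.1700)² × 773 = 22.34 W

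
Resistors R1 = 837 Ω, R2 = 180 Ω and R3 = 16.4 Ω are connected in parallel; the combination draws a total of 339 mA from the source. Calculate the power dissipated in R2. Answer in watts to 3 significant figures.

Only the total current is stated, so first find the parallel equivalent to get the voltage across the combination.
1/R_eq = 1/837 + 1/180 + 1/16.4 ⇒ R_eq = 14.77 Ω
V = I_total × R_eq = 0.3390 × 14.77 = 5.005 V
P_R2 = V² / R2 = (5.005)² / 180 = 0.1392 W

0.139 W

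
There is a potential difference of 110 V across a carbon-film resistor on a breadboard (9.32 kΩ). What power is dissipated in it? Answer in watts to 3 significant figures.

V and R are stated; P = V²/R avoids computing the current.
P = (110 V)² / 9320 Ω = 1.298 W

1.30 W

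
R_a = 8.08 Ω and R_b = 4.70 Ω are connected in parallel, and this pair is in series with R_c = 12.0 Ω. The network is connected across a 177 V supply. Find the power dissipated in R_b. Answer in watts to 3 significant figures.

First find R_p for the parallel pair, then treat R_p + R_c as a series loop.
R_p = (8.08×4.70)/(8.08+4.70) = 2.972 Ω
R_total = R_p + 12.0 = 2.972 + 12.0 = 14.97 Ω
I = V / R_total = 177 / 14.97 = 11.82 A
Voltage across the parallel pair: V_p = I × R_p = 11.82 × 2.972 = 35.13 V
R_b has V_p across it, so P = V_p²/R_b.
P_R_b = (35.13)² / 4.70 = 262.6 W

263 W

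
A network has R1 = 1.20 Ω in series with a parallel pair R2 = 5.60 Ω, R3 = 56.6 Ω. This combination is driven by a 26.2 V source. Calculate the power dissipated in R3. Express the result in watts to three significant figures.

Reduce the parallel pair to R_p first; the network is then a simple series string.
R_p = (5.60×56.6)/(5.60+56.6) = 5.096 Ω
R_total = 1.20 + 5.096 = 6.296 Ω
I = V / R_total = 26.2 / 6.296 = 4.161 A
Voltage across the parallel pair: V_p = I × R_p = 4.161 × 5.096 = 21.21 V
With V_p across R3, its power is V_p²/R3.
P_R3 = (21.21)² / 56.6 = 7.945 W

7.95 W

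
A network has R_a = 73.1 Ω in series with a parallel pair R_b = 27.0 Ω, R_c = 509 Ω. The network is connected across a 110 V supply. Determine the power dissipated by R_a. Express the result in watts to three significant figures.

Replace R_b and R_c with their parallel equivalent so the circuit becomes R_a in series with R_p.
R_p = (27.0×509)/(27.0+509) = 25.64 Ω
R_total = 73.1 + 25.64 = 98.74 Ω
I = V / R_total = 110 / 98.74 = 1.114 A
R_a carries the full series current, so P = I²R.
P_R_a = (1.114)² × 73.1 = 90.72 W

90.7 W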